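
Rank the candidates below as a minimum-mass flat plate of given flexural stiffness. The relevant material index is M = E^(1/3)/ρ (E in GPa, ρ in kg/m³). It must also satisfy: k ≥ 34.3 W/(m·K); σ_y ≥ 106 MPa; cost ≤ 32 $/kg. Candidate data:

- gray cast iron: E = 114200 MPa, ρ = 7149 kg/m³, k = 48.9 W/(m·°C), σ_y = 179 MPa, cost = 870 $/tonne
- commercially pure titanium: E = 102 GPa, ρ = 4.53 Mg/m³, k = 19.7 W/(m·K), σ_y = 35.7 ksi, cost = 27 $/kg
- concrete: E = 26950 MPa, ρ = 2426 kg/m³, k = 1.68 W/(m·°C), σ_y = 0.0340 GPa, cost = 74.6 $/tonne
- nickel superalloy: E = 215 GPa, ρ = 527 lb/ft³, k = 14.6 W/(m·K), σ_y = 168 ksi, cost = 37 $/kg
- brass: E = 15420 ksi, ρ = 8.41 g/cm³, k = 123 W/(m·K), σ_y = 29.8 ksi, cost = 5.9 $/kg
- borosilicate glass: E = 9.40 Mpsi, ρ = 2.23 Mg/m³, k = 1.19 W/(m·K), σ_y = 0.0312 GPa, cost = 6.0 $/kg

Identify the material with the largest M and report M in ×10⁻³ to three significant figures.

gray cast iron, M = 0.679×10⁻³

Screen on constraints: k ≥ 34.3 W/(m·K); σ_y ≥ 106 MPa; cost ≤ 32 $/kg. Survivors: gray cast iron, brass.
After converting to SI:
  gray cast iron: E = 114.2 GPa, ρ = 7149 kg/m³
  brass: E = 106.3 GPa, ρ = 8410 kg/m³
  gray cast iron: M = 0.679×10⁻³
  brass: M = 0.563×10⁻³
Gray cast iron ranks first.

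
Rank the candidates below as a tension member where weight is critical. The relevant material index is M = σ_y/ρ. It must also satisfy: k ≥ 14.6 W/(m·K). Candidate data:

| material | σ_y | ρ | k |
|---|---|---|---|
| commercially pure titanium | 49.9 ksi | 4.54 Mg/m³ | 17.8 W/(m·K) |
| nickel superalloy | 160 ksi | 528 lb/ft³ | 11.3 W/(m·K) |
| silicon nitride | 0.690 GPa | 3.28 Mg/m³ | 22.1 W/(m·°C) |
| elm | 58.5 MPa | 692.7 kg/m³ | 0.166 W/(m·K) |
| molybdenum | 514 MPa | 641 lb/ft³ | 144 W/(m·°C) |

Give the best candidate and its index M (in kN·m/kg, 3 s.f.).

silicon nitride, M = 210 kN·m/kg

Screen on constraints: k ≥ 14.6 W/(m·K). Survivors: commercially pure titanium, silicon nitride, molybdenum.
Putting every candidate on a common basis:
  commercially pure titanium: σ_y = 344.0 MPa, ρ = 4540 kg/m³
  silicon nitride: σ_y = 690.0 MPa, ρ = 3280 kg/m³
  molybdenum: σ_y = 514.0 MPa, ρ = 10270 kg/m³
  silicon nitride: M = 210 kN·m/kg
  commercially pure titanium: M = 75.8 kN·m/kg
  molybdenum: M = 50.1 kN·m/kg
The maximum is for silicon nitride.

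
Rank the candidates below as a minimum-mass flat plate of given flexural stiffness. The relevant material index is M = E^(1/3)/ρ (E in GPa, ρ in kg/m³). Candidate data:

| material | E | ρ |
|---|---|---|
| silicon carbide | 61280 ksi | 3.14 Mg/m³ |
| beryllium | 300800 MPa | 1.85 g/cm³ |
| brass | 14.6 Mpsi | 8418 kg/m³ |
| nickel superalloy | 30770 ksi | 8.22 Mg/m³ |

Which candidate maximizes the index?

beryllium

In SI units:
  silicon carbide: E = 422.5 GPa, ρ = 3140 kg/m³
  beryllium: E = 300.8 GPa, ρ = 1850 kg/m³
  brass: E = 100.7 GPa, ρ = 8418 kg/m³
  nickel superalloy: E = 212.2 GPa, ρ = 8220 kg/m³
  beryllium: M = 3.62×10⁻³
  silicon carbide: M = 2.39×10⁻³
  nickel superalloy: M = 0.726×10⁻³
  brass: M = 0.553×10⁻³
Beryllium has the largest M.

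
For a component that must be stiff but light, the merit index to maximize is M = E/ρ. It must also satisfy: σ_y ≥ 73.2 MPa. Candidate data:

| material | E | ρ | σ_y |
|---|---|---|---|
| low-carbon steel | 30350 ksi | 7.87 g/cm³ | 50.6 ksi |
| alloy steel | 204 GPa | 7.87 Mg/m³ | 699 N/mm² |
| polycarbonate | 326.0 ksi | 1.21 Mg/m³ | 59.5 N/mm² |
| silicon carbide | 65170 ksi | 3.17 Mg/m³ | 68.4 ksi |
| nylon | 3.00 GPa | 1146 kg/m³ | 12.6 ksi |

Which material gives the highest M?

Screen on constraints: σ_y ≥ 73.2 MPa. Survivors: low-carbon steel, alloy steel, silicon carbide, nylon.
Normalizing units and computing the index:
  low-carbon steel: E = 209.3 GPa, ρ = 7870 kg/m³
  alloy steel: E = 204.0 GPa, ρ = 7870 kg/m³
  silicon carbide: E = 449.3 GPa, ρ = 3170 kg/m³
  nylon: E = 3.000 GPa, ρ = 1146 kg/m³
  silicon carbide: M = 142 MN·m/kg
  low-carbon steel: M = 26.6 MN·m/kg
  alloy steel: M = 25.9 MN·m/kg
  nylon: M = 2.62 MN·m/kg
Silicon carbide ranks first.

silicon carbide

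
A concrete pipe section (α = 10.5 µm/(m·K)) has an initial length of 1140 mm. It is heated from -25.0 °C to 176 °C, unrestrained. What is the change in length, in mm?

2.41 mm

ΔT = 176 − (-25.0) = 201.0 K.
ΔL = α·L₀·ΔT = 10.5×10⁻⁶ × 1140 mm × 201.0 K = 2.41 mm.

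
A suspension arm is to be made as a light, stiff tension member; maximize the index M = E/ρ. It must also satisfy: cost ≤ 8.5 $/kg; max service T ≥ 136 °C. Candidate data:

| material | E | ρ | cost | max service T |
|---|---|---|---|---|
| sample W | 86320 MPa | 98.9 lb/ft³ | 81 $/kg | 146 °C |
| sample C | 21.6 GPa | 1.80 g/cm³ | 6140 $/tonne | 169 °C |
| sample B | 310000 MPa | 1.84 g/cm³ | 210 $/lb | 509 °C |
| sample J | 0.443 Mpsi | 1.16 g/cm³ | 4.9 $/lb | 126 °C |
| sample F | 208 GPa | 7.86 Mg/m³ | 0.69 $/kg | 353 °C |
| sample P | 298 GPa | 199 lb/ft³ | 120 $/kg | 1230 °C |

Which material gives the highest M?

sample F

Screen on constraints: cost ≤ 8.5 $/kg; max service T ≥ 136 °C. Survivors: sample C, sample F.
Putting every candidate on a common basis:
  sample C: E = 21.60 GPa, ρ = 1800 kg/m³
  sample F: E = 208.0 GPa, ρ = 7860 kg/m³
  sample F: M = 26.5 MN·m/kg
  sample C: M = 12.0 MN·m/kg
Highest index: sample F.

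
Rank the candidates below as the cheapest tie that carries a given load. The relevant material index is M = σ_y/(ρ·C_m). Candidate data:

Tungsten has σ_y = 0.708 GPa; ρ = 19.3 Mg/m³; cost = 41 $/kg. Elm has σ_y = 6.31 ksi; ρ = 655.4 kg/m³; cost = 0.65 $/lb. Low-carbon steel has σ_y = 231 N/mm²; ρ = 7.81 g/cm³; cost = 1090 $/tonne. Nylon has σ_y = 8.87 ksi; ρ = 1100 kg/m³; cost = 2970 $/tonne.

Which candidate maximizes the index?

elm

Convert each candidate to consistent units, then evaluate M:
  tungsten: σ_y = 708.0 MPa, ρ = 19300 kg/m³, cost = 41.00 $/kg
  elm: σ_y = 43.51 MPa, ρ = 655.4 kg/m³, cost = 1.433 $/kg
  low-carbon steel: σ_y = 231.0 MPa, ρ = 7810 kg/m³, cost = 1.090 $/kg
  nylon: σ_y = 61.16 MPa, ρ = 1100 kg/m³, cost = 2.970 $/kg
  elm: M = 46.3 kN·m per $
  low-carbon steel: M = 27.1 kN·m per $
  nylon: M = 18.7 kN·m per $
  tungsten: M = 0.895 kN·m per $
Highest index: elm.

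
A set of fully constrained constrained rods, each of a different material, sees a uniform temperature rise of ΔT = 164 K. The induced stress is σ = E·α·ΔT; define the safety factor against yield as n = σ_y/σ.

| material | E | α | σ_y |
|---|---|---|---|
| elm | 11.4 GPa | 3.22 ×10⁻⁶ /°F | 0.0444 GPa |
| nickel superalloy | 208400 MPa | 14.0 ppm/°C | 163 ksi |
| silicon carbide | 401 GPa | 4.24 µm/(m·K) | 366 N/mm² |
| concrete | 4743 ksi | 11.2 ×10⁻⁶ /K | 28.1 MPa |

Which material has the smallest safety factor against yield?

Converting E to GPa, α to ×10⁻⁶/K, σ_y to MPa, then σ and n for each:
  elm: E = 11.40, α = 5.80, σ_y = 44.40 → σ = 10.8 MPa, n = 4.10
  nickel superalloy: E = 208.4, α = 14.0, σ_y = 1124 → σ = 478 MPa, n = 2.35
  silicon carbide: E = 401.0, α = 4.24, σ_y = 366.0 → σ = 279 MPa, n = 1.31
  concrete: E = 32.70, α = 11.2, σ_y = 28.10 → σ = 60.1 MPa, n = 0.468
Concrete has the lowest safety factor, n = 0.468.

concrete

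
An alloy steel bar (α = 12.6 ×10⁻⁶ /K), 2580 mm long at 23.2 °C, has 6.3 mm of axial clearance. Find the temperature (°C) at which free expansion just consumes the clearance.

α·L₀·ΔT = 6.3 mm ⇒ ΔT = 6.3 / (12.6×10⁻⁶ × 2580.0) = 193.8 K.
T = 23.2 + 193.8 = 217.0 °C.

217 °C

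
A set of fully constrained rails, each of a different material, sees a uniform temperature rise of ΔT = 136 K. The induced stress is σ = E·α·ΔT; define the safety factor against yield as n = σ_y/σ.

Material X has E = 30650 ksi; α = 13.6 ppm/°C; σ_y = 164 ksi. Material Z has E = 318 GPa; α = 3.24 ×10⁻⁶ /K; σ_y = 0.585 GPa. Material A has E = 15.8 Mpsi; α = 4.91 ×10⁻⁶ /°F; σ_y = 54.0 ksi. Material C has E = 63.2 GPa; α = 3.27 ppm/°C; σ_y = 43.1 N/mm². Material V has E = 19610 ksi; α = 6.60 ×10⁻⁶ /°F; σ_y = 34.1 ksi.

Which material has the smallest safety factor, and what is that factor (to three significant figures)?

Per material, after unit conversion:
  material X: E = 211.3, α = 13.6, σ_y = 1131 → σ = 391 MPa, n = 2.89
  material Z: E = 318.0, α = 3.24, σ_y = 585.0 → σ = 140 MPa, n = 4.17
  material A: E = 108.9, α = 8.84, σ_y = 372.3 → σ = 131 MPa, n = 2.84
  material C: E = 63.20, α = 3.27, σ_y = 43.10 → σ = 28.1 MPa, n = 1.53
  material V: E = 135.2, α = 11.9, σ_y = 235.1 → σ = 218 MPa, n = 1.08
The minimum is material V at n = 1.08.

material V, n = 1.08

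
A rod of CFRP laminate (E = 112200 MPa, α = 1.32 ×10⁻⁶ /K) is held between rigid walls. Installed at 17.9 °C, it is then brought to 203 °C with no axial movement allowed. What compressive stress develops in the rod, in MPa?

E = 112200 MPa = 112.2 GPa.
ΔT = 185.1 K. Constrained thermal stress σ = E·α·ΔT = 112.2×10³ MPa × 1.32×10⁻⁶ × 185.1 = 27.4 MPa (compressive).

27.4 MPa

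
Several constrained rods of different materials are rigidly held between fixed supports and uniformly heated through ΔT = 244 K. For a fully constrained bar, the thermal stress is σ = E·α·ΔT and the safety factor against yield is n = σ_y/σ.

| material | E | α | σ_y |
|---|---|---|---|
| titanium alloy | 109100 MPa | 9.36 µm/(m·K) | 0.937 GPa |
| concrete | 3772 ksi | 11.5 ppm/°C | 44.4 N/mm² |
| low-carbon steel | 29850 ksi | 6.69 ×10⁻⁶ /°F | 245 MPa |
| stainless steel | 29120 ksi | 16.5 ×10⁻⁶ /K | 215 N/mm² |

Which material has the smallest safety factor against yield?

In consistent units (E in GPa, α in ×10⁻⁶/K, σ_y in MPa):
  titanium alloy: E = 109.1, α = 9.36, σ_y = 937.0 → σ = 249 MPa, n = 3.76
  concrete: E = 26.01, α = 11.5, σ_y = 44.40 → σ = 73.0 MPa, n = 0.608
  low-carbon steel: E = 205.8, α = 12.0, σ_y = 245.0 → σ = 605 MPa, n = 0.405
  stainless steel: E = 200.8, α = 16.5, σ_y = 215.0 → σ = 808 MPa, n = 0.266
Smallest n: stainless steel with n = 0.266.

stainless steel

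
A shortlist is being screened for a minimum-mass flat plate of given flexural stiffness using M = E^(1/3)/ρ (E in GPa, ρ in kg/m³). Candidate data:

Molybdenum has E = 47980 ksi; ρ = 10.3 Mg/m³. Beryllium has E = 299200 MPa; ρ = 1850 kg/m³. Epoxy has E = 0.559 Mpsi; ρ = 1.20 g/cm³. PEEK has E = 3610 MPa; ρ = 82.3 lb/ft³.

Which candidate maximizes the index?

Normalizing units and computing the index:
  molybdenum: E = 330.8 GPa, ρ = 10300 kg/m³
  beryllium: E = 299.2 GPa, ρ = 1850 kg/m³
  epoxy: E = 3.854 GPa, ρ = 1200 kg/m³
  PEEK: E = 3.610 GPa, ρ = 1318 kg/m³
  beryllium: M = 3.62×10⁻³
  epoxy: M = 1.31×10⁻³
  PEEK: M = 1.16×10⁻³
  molybdenum: M = 0.671×10⁻³
Beryllium has the largest M.

beryllium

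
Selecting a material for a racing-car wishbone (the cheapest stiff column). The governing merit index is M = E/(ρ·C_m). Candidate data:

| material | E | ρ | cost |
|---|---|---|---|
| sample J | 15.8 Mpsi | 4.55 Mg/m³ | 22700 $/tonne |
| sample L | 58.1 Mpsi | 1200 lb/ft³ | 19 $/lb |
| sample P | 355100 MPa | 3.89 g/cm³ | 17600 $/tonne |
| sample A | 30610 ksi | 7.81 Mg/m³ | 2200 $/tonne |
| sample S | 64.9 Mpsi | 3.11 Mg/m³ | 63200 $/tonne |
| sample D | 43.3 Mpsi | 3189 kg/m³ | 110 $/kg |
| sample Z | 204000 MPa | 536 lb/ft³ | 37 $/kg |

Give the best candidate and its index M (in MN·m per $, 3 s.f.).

sample A, M = 12.3 MN·m per $

After converting to SI:
  sample J: E = 108.9 GPa, ρ = 4550 kg/m³, cost = 22.70 $/kg
  sample L: E = 400.6 GPa, ρ = 19220 kg/m³, cost = 41.89 $/kg
  sample P: E = 355.1 GPa, ρ = 3890 kg/m³, cost = 17.60 $/kg
  sample A: E = 211.0 GPa, ρ = 7810 kg/m³, cost = 2.200 $/kg
  sample S: E = 447.5 GPa, ρ = 3110 kg/m³, cost = 63.20 $/kg
  sample D: E = 298.5 GPa, ρ = 3189 kg/m³, cost = 110.0 $/kg
  sample Z: E = 204.0 GPa, ρ = 8586 kg/m³, cost = 37.00 $/kg
  sample A: M = 12.3 MN·m per $
  sample P: M = 5.19 MN·m per $
  sample S: M = 2.28 MN·m per $
  sample J: M = 1.05 MN·m per $
  sample D: M = 0.851 MN·m per $
  sample Z: M = 0.642 MN·m per $
  sample L: M = 0.498 MN·m per $
Sample A ranks first.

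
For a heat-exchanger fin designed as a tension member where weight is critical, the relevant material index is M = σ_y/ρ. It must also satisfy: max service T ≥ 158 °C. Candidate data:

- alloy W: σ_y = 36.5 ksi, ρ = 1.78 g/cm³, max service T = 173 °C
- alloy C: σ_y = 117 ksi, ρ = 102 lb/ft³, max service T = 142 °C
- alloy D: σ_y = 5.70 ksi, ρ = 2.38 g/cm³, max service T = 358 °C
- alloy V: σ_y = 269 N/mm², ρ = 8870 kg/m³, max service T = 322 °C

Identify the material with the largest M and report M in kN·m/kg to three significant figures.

alloy W, M = 141 kN·m/kg

Screen on constraints: max service T ≥ 158 °C. Survivors: alloy W, alloy D, alloy V.
Normalizing units and computing the index:
  alloy W: σ_y = 251.7 MPa, ρ = 1780 kg/m³
  alloy D: σ_y = 39.30 MPa, ρ = 2380 kg/m³
  alloy V: σ_y = 269.0 MPa, ρ = 8870 kg/m³
  alloy W: M = 141 kN·m/kg
  alloy V: M = 30.3 kN·m/kg
  alloy D: M = 16.5 kN·m/kg
Highest index: alloy W.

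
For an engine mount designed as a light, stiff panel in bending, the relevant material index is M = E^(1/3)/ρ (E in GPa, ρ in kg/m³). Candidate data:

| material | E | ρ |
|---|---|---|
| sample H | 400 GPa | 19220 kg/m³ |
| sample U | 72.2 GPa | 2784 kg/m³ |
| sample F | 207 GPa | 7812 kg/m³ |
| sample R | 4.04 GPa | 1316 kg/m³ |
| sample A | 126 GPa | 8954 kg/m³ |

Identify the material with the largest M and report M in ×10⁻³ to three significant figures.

Evaluate M for each candidate:
  sample U: M = 1.50×10⁻³
  sample R: M = 1.21×10⁻³
  sample F: M = 0.757×10⁻³
  sample A: M = 0.560×10⁻³
  sample H: M = 0.383×10⁻³
The maximum is for sample U.

sample U, M = 1.50×10⁻³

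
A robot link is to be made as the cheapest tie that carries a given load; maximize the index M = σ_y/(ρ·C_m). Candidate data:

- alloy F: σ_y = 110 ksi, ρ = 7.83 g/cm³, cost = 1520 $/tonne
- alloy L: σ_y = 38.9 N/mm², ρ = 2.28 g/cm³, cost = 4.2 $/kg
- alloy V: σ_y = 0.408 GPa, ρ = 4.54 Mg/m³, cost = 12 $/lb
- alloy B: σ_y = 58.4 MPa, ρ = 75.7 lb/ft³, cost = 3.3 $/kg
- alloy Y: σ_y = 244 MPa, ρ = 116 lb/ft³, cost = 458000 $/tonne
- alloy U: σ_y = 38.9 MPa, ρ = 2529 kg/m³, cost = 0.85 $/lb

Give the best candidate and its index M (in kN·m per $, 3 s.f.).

In SI units:
  alloy F: σ_y = 758.4 MPa, ρ = 7830 kg/m³, cost = 1.520 $/kg
  alloy L: σ_y = 38.90 MPa, ρ = 2280 kg/m³, cost = 4.200 $/kg
  alloy V: σ_y = 408.0 MPa, ρ = 4540 kg/m³, cost = 26.46 $/kg
  alloy B: σ_y = 58.40 MPa, ρ = 1213 kg/m³, cost = 3.300 $/kg
  alloy Y: σ_y = 244.0 MPa, ρ = 1858 kg/m³, cost = 458.0 $/kg
  alloy U: σ_y = 38.90 MPa, ρ = 2529 kg/m³, cost = 1.874 $/kg
  alloy F: M = 63.7 kN·m per $
  alloy B: M = 14.6 kN·m per $
  alloy U: M = 8.21 kN·m per $
  alloy L: M = 4.06 kN·m per $
  alloy V: M = 3.40 kN·m per $
  alloy Y: M = 0.287 kN·m per $
Alloy F ranks first.

alloy F, M = 63.7 kN·m per $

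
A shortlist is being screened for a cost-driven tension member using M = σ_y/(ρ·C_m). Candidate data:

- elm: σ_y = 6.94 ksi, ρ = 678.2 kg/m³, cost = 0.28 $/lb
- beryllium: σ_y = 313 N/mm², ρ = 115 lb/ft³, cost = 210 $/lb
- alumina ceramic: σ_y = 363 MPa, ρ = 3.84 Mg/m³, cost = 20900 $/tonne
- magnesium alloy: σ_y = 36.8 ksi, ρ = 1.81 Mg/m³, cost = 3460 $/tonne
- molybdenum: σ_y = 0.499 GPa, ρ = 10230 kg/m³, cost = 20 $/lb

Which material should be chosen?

elm

In SI units:
  elm: σ_y = 47.85 MPa, ρ = 678.2 kg/m³, cost = 0.6173 $/kg
  beryllium: σ_y = 313.0 MPa, ρ = 1842 kg/m³, cost = 463.0 $/kg
  alumina ceramic: σ_y = 363.0 MPa, ρ = 3840 kg/m³, cost = 20.90 $/kg
  magnesium alloy: σ_y = 253.7 MPa, ρ = 1810 kg/m³, cost = 3.460 $/kg
  molybdenum: σ_y = 499.0 MPa, ρ = 10230 kg/m³, cost = 44.09 $/kg
  elm: M = 114 kN·m per $
  magnesium alloy: M = 40.5 kN·m per $
  alumina ceramic: M = 4.52 kN·m per $
  molybdenum: M = 1.11 kN·m per $
  beryllium: M = 0.367 kN·m per $
Elm ranks first.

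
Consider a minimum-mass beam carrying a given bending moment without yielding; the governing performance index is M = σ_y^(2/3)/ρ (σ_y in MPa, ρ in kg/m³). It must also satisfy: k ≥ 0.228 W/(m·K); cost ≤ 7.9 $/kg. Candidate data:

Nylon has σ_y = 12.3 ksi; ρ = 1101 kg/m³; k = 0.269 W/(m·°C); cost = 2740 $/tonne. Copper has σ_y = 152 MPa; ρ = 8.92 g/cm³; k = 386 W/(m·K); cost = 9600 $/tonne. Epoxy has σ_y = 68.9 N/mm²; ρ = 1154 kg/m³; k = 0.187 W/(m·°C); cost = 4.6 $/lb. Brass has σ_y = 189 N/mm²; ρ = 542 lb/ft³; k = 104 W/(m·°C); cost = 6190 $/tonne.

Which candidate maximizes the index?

Screen on constraints: k ≥ 0.228 W/(m·K); cost ≤ 7.9 $/kg. Survivors: nylon, brass.
In SI units:
  nylon: σ_y = 84.81 MPa, ρ = 1101 kg/m³
  brass: σ_y = 189.0 MPa, ρ = 8682 kg/m³
  nylon: M = 17.5×10⁻³
  brass: M = 3.79×10⁻³
Nylon has the largest M.

nylon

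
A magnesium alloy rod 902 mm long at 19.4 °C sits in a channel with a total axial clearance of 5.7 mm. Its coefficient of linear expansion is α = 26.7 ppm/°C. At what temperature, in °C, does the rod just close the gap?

α·L₀·ΔT = 5.7 mm ⇒ ΔT = 5.7 / (26.7×10⁻⁶ × 902.0) = 236.7 K.
T = 19.4 + 236.7 = 256.1 °C.

256 °C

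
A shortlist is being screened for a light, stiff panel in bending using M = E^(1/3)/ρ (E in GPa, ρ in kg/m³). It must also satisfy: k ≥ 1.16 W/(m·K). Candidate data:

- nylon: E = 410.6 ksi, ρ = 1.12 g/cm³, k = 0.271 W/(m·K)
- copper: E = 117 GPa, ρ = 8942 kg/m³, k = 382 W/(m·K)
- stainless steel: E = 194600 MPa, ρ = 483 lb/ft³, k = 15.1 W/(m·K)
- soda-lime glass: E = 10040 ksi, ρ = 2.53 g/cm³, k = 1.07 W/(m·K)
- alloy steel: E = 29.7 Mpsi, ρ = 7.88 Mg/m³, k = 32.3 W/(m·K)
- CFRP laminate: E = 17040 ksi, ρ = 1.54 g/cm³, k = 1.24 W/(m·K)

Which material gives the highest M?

Screen on constraints: k ≥ 1.16 W/(m·K). Survivors: copper, stainless steel, alloy steel, CFRP laminate.
Convert each candidate to consistent units, then evaluate M:
  copper: E = 117.0 GPa, ρ = 8942 kg/m³
  stainless steel: E = 194.6 GPa, ρ = 7737 kg/m³
  alloy steel: E = 204.8 GPa, ρ = 7880 kg/m³
  CFRP laminate: E = 117.5 GPa, ρ = 1540 kg/m³
  CFRP laminate: M = 3.18×10⁻³
  stainless steel: M = 0.749×10⁻³
  alloy steel: M = 0.748×10⁻³
  copper: M = 0.547×10⁻³
CFRP laminate ranks first.

CFRP laminate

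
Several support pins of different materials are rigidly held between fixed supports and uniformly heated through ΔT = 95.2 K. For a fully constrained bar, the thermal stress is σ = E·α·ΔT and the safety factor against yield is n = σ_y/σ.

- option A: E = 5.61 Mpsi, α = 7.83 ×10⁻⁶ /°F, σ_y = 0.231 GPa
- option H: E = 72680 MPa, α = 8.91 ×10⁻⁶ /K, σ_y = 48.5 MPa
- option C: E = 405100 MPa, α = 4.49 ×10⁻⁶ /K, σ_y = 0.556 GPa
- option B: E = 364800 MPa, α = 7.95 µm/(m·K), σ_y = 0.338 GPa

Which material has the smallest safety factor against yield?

option H

With everything in SI (GPa, ×10⁻⁶/K, MPa):
  option A: E = 38.68, α = 14.1, σ_y = 231.0 → σ = 51.9 MPa, n = 4.45
  option H: E = 72.68, α = 8.91, σ_y = 48.50 → σ = 61.6 MPa, n = 0.787
  option C: E = 405.1, α = 4.49, σ_y = 556.0 → σ = 173 MPa, n = 3.21
  option B: E = 364.8, α = 7.95, σ_y = 338.0 → σ = 276 MPa, n = 1.22
Smallest n: option H with n = 0.787.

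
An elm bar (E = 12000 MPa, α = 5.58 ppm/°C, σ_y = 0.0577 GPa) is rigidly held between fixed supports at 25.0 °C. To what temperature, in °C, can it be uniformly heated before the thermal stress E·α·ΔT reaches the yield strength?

887 °C

E = 12000 MPa = 12.00 GPa.
σ_y = 0.0577 GPa = 57.70 MPa.
E·α·ΔT = 57.70 MPa ⇒ ΔT = 57.70 / (12.00×10³ × 5.58×10⁻⁶) = 861.7 K.
T = 25.0 + 861.7 = 886.7 °C.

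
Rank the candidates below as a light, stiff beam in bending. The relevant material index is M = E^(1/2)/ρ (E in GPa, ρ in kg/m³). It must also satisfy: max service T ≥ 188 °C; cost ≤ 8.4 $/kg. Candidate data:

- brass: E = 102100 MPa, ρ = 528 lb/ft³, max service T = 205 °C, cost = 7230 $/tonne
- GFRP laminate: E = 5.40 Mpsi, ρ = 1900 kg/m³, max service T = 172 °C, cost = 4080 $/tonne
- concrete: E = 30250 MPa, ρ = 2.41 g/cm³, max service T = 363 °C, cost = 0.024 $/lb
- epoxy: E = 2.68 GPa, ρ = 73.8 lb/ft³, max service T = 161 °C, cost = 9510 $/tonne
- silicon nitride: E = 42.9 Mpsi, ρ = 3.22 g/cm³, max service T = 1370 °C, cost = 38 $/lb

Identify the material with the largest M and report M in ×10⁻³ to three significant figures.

Screen on constraints: max service T ≥ 188 °C; cost ≤ 8.4 $/kg. Survivors: brass, concrete.
Normalizing units and computing the index:
  brass: E = 102.1 GPa, ρ = 8458 kg/m³
  concrete: E = 30.25 GPa, ρ = 2410 kg/m³
  concrete: M = 2.28×10⁻³
  brass: M = 1.19×10⁻³
The maximum is for concrete.

concrete, M = 2.28×10⁻³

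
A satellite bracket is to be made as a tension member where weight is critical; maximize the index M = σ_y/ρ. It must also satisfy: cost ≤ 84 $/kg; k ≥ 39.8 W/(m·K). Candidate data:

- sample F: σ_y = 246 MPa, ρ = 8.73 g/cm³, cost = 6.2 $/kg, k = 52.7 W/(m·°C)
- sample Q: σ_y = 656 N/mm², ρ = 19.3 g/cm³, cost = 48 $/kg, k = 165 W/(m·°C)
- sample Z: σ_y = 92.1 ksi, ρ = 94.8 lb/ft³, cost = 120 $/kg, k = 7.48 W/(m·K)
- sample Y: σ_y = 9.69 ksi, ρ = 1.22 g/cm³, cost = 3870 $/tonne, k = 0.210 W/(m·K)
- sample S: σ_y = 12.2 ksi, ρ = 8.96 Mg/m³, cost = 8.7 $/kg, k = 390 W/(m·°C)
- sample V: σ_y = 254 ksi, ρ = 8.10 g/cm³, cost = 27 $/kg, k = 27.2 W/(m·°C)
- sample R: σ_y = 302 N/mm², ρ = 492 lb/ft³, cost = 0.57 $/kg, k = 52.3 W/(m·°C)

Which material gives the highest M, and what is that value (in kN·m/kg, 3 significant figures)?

Screen on constraints: cost ≤ 84 $/kg; k ≥ 39.8 W/(m·K). Survivors: sample F, sample Q, sample S, sample R.
Normalizing units and computing the index:
  sample F: σ_y = 246.0 MPa, ρ = 8730 kg/m³
  sample Q: σ_y = 656.0 MPa, ρ = 19300 kg/m³
  sample S: σ_y = 84.12 MPa, ρ = 8960 kg/m³
  sample R: σ_y = 302.0 MPa, ρ = 7881 kg/m³
  sample R: M = 38.3 kN·m/kg
  sample Q: M = 34.0 kN·m/kg
  sample F: M = 28.2 kN·m/kg
  sample S: M = 9.39 kN·m/kg
Sample R has the largest M.

sample R, M = 38.3 kN·m/kg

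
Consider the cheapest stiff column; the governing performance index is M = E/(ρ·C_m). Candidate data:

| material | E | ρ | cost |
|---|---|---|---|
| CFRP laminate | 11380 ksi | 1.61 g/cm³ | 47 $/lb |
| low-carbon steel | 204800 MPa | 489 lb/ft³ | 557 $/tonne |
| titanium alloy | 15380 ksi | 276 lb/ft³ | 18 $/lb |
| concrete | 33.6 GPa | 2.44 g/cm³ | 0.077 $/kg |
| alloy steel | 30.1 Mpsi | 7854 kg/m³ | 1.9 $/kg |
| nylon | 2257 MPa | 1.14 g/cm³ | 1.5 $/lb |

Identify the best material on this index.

Putting every candidate on a common basis:
  CFRP laminate: E = 78.46 GPa, ρ = 1610 kg/m³, cost = 103.6 $/kg
  low-carbon steel: E = 204.8 GPa, ρ = 7833 kg/m³, cost = 0.5570 $/kg
  titanium alloy: E = 106.0 GPa, ρ = 4421 kg/m³, cost = 39.68 $/kg
  concrete: E = 33.60 GPa, ρ = 2440 kg/m³, cost = 0.07700 $/kg
  alloy steel: E = 207.5 GPa, ρ = 7854 kg/m³, cost = 1.900 $/kg
  nylon: E = 2.257 GPa, ρ = 1140 kg/m³, cost = 3.307 $/kg
  concrete: M = 179 MN·m per $
  low-carbon steel: M = 46.9 MN·m per $
  alloy steel: M = 13.9 MN·m per $
  titanium alloy: M = 0.604 MN·m per $
  nylon: M = 0.599 MN·m per $
  CFRP laminate: M = 0.470 MN·m per $
Concrete has the largest M.

concrete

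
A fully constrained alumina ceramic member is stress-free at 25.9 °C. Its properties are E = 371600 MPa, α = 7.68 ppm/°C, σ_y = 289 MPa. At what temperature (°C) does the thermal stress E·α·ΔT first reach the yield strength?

127 °C

E = 371600 MPa = 371.6 GPa.
E·α·ΔT = 289.0 MPa ⇒ ΔT = 289.0 / (371.6×10³ × 7.68×10⁻⁶) = 101.3 K.
T = 25.9 + 101.3 = 127.2 °C.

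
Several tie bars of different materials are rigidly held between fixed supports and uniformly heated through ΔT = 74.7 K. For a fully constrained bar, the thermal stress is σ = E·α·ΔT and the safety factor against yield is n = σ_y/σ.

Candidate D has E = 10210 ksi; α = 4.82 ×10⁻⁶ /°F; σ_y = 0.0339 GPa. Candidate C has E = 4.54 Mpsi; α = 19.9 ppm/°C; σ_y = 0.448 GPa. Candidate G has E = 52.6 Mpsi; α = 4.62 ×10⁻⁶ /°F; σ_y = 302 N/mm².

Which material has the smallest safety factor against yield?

candidate D

Per material, after unit conversion:
  candidate D: E = 70.40, α = 8.68, σ_y = 33.90 → σ = 45.6 MPa, n = 0.743
  candidate C: E = 31.30, α = 19.9, σ_y = 448.0 → σ = 46.5 MPa, n = 9.63
  candidate G: E = 362.7, α = 8.32, σ_y = 302.0 → σ = 225 MPa, n = 1.34
The minimum is candidate D at n = 0.743.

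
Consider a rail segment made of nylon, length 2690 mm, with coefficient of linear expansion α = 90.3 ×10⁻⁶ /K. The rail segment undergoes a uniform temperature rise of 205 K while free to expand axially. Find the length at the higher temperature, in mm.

ΔL = α·L₀·ΔT = 90.3×10⁻⁶ × 2690 mm × 205.0 K = 49.8 mm.
L = L₀ + ΔL = 2690 + 49.8 = 2739.8 mm.

2739.8 mm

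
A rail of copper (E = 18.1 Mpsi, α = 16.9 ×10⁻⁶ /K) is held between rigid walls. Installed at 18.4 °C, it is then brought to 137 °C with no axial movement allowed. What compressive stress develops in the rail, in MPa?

E = 18.1 Mpsi = 124.8 GPa.
ΔT = 118.6 K. Constrained thermal stress σ = E·α·ΔT = 124.8×10³ MPa × 16.9×10⁻⁶ × 118.6 = 250 MPa (compressive).

250 MPa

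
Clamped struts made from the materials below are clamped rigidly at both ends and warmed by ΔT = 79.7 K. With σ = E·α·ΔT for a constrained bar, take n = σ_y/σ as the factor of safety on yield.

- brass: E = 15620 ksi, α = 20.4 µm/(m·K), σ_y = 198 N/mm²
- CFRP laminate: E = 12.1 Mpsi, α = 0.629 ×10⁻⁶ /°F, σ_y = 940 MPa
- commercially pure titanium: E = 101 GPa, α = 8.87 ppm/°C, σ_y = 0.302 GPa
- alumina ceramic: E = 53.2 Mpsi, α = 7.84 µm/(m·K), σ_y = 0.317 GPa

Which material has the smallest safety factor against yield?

brass

Per material, after unit conversion:
  brass: E = 107.7, α = 20.4, σ_y = 198.0 → σ = 175 MPa, n = 1.13
  CFRP laminate: E = 83.43, α = 1.13, σ_y = 940.0 → σ = 7.53 MPa, n = 125
  commercially pure titanium: E = 101.0, α = 8.87, σ_y = 302.0 → σ = 71.4 MPa, n = 4.23
  alumina ceramic: E = 366.8, α = 7.84, σ_y = 317.0 → σ = 229 MPa, n = 1.38
Smallest n: brass with n = 1.13.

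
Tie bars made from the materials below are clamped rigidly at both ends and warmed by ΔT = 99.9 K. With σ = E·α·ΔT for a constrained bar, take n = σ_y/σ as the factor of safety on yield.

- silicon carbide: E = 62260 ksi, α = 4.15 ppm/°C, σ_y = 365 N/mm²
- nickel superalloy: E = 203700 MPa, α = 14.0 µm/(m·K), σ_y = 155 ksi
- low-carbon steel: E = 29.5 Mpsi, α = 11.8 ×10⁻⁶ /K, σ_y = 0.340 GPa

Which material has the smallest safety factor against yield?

low-carbon steel

In consistent units (E in GPa, α in ×10⁻⁶/K, σ_y in MPa):
  silicon carbide: E = 429.3, α = 4.15, σ_y = 365.0 → σ = 178 MPa, n = 2.05
  nickel superalloy: E = 203.7, α = 14.0, σ_y = 1069 → σ = 285 MPa, n = 3.75
  low-carbon steel: E = 203.4, α = 11.8, σ_y = 340.0 → σ = 240 MPa, n = 1.42
Low-carbon steel has the lowest safety factor, n = 1.42.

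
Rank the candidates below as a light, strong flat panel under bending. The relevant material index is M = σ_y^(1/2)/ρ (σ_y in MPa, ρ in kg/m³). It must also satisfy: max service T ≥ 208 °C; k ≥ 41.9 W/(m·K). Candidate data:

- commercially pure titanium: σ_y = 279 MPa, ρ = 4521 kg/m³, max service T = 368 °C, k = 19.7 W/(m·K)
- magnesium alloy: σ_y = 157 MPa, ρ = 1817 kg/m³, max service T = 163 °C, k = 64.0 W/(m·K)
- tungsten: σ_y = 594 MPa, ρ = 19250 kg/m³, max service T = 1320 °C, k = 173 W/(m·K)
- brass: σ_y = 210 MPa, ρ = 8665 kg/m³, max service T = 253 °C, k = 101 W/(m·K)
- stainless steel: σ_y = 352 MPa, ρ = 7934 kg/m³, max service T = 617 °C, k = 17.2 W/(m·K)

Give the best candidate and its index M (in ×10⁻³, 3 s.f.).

brass, M = 1.67×10⁻³

Screen on constraints: max service T ≥ 208 °C; k ≥ 41.9 W/(m·K). Survivors: tungsten, brass.
Evaluate M for each candidate:
  brass: M = 1.67×10⁻³
  tungsten: M = 1.27×10⁻³
Brass ranks first.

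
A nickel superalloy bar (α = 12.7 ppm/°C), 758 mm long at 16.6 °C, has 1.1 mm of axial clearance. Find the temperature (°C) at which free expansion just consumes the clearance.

131 °C

α·L₀·ΔT = 1.1 mm ⇒ ΔT = 1.1 / (12.7×10⁻⁶ × 758.0) = 114.3 K.
T = 16.6 + 114.3 = 130.9 °C.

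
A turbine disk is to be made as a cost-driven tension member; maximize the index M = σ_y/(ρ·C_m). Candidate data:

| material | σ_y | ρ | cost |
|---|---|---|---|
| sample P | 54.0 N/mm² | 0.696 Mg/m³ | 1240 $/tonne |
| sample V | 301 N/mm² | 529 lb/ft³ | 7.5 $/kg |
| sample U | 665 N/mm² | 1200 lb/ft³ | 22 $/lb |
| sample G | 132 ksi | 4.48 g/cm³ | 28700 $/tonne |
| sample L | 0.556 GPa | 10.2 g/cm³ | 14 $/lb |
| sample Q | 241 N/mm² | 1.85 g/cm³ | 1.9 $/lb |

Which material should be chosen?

Putting every candidate on a common basis:
  sample P: σ_y = 54.00 MPa, ρ = 696.0 kg/m³, cost = 1.240 $/kg
  sample V: σ_y = 301.0 MPa, ρ = 8474 kg/m³, cost = 7.500 $/kg
  sample U: σ_y = 665.0 MPa, ρ = 19220 kg/m³, cost = 48.50 $/kg
  sample G: σ_y = 910.1 MPa, ρ = 4480 kg/m³, cost = 28.70 $/kg
  sample L: σ_y = 556.0 MPa, ρ = 10200 kg/m³, cost = 30.86 $/kg
  sample Q: σ_y = 241.0 MPa, ρ = 1850 kg/m³, cost = 4.189 $/kg
  sample P: M = 62.6 kN·m per $
  sample Q: M = 31.1 kN·m per $
  sample G: M = 7.08 kN·m per $
  sample V: M = 4.74 kN·m per $
  sample L: M = 1.77 kN·m per $
  sample U: M = 0.713 kN·m per $
Sample P ranks first.

sample P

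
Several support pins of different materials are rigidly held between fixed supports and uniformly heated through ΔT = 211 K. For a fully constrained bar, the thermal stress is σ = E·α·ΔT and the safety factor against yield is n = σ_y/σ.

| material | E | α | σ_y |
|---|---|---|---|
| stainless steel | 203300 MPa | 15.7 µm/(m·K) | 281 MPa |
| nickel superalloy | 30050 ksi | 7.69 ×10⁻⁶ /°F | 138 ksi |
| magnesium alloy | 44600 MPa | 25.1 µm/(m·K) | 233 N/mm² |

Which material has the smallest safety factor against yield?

stainless steel

Per material, after unit conversion:
  stainless steel: E = 203.3, α = 15.7, σ_y = 281.0 → σ = 673 MPa, n = 0.417
  nickel superalloy: E = 207.2, α = 13.8, σ_y = 951.5 → σ = 605 MPa, n = 1.57
  magnesium alloy: E = 44.60, α = 25.1, σ_y = 233.0 → σ = 236 MPa, n = 0.986
Stainless steel has the lowest safety factor, n = 0.417.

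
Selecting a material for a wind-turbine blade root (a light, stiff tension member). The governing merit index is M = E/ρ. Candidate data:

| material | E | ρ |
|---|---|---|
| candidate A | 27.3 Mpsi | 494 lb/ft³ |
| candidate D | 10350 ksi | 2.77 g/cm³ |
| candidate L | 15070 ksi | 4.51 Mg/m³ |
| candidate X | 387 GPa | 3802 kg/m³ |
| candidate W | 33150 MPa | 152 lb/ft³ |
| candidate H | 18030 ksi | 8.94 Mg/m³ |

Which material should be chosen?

After converting to SI:
  candidate A: E = 188.2 GPa, ρ = 7913 kg/m³
  candidate D: E = 71.36 GPa, ρ = 2770 kg/m³
  candidate L: E = 103.9 GPa, ρ = 4510 kg/m³
  candidate X: E = 387.0 GPa, ρ = 3802 kg/m³
  candidate W: E = 33.15 GPa, ρ = 2435 kg/m³
  candidate H: E = 124.3 GPa, ρ = 8940 kg/m³
  candidate X: M = 102 MN·m/kg
  candidate D: M = 25.8 MN·m/kg
  candidate A: M = 23.8 MN·m/kg
  candidate L: M = 23.0 MN·m/kg
  candidate H: M = 13.9 MN·m/kg
  candidate W: M = 13.6 MN·m/kg
Candidate X has the largest M.

candidate X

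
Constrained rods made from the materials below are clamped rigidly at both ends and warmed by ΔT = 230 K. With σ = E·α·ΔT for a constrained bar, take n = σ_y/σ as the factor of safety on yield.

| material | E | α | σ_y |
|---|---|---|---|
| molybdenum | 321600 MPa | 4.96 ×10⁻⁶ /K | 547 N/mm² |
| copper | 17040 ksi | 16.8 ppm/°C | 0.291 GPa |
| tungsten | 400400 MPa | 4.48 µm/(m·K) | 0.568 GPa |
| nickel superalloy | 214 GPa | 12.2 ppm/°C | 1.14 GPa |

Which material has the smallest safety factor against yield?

copper

Per material, after unit conversion:
  molybdenum: E = 321.6, α = 4.96, σ_y = 547.0 → σ = 367 MPa, n = 1.49
  copper: E = 117.5, α = 16.8, σ_y = 291.0 → σ = 454 MPa, n = 0.641
  tungsten: E = 400.4, α = 4.48, σ_y = 568.0 → σ = 413 MPa, n = 1.38
  nickel superalloy: E = 214.0, α = 12.2, σ_y = 1140 → σ = 600 MPa, n = 1.90
Copper has the lowest safety factor, n = 0.641.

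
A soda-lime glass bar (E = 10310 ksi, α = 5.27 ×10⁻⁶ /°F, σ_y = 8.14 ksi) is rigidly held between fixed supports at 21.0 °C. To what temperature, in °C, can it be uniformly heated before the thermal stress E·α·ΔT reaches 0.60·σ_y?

E = 10310 ksi = 71.08 GPa.
α = 5.27×10⁻⁶/°F × 9/5 = 9.49×10⁻⁶/K.
σ_y = 8.14 ksi = 56.12 MPa.
E·α·ΔT = 33.67 MPa ⇒ ΔT = 33.67 / (71.08×10³ × 9.49×10⁻⁶) = 49.94 K.
T = 21.0 + 49.94 = 70.94 °C.

70.9 °C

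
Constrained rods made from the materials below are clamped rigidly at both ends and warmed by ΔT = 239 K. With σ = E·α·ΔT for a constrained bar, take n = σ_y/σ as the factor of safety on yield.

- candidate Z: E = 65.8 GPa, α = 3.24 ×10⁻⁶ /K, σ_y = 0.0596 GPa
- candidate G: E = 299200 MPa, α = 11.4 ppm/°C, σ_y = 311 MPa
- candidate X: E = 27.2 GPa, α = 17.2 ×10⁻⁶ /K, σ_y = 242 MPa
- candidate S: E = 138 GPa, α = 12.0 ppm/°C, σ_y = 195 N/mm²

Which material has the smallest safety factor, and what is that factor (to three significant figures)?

candidate G, n = 0.382

With everything in SI (GPa, ×10⁻⁶/K, MPa):
  candidate Z: E = 65.80, α = 3.24, σ_y = 59.60 → σ = 51.0 MPa, n = 1.17
  candidate G: E = 299.2, α = 11.4, σ_y = 311.0 → σ = 815 MPa, n = 0.382
  candidate X: E = 27.20, α = 17.2, σ_y = 242.0 → σ = 112 MPa, n = 2.16
  candidate S: E = 138.0, α = 12.0, σ_y = 195.0 → σ = 396 MPa, n = 0.493
Smallest n: candidate G with n = 0.382.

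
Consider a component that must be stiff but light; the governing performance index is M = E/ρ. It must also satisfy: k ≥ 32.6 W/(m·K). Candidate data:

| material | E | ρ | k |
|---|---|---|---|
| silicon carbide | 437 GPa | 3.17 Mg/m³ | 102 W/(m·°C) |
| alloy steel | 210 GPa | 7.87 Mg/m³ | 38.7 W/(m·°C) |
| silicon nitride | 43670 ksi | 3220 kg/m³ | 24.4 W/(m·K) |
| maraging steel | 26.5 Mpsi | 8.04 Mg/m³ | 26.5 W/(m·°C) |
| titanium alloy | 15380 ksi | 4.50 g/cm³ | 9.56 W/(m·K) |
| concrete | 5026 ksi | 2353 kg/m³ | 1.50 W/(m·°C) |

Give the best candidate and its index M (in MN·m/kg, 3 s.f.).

silicon carbide, M = 138 MN·m/kg

Screen on constraints: k ≥ 32.6 W/(m·K). Survivors: silicon carbide, alloy steel.
After converting to SI:
  silicon carbide: E = 437.0 GPa, ρ = 3170 kg/m³
  alloy steel: E = 210.0 GPa, ρ = 7870 kg/m³
  silicon carbide: M = 138 MN·m/kg
  alloy steel: M = 26.7 MN·m/kg
Silicon carbide has the largest M.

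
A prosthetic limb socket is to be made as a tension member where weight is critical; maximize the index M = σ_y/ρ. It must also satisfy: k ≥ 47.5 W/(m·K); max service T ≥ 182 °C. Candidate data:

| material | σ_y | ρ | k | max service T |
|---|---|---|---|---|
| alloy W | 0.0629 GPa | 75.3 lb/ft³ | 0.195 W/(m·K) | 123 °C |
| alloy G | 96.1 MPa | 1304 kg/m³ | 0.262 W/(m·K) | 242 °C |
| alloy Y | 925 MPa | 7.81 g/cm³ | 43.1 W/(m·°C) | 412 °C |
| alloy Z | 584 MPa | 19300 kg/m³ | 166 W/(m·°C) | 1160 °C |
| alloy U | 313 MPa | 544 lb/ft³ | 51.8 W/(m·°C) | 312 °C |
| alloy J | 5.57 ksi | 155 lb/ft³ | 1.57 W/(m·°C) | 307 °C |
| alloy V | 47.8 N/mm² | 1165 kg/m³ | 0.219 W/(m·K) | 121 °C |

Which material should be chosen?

Screen on constraints: k ≥ 47.5 W/(m·K); max service T ≥ 182 °C. Survivors: alloy Z, alloy U.
In SI units:
  alloy Z: σ_y = 584.0 MPa, ρ = 19300 kg/m³
  alloy U: σ_y = 313.0 MPa, ρ = 8714 kg/m³
  alloy U: M = 35.9 kN·m/kg
  alloy Z: M = 30.3 kN·m/kg
The maximum is for alloy U.

alloy U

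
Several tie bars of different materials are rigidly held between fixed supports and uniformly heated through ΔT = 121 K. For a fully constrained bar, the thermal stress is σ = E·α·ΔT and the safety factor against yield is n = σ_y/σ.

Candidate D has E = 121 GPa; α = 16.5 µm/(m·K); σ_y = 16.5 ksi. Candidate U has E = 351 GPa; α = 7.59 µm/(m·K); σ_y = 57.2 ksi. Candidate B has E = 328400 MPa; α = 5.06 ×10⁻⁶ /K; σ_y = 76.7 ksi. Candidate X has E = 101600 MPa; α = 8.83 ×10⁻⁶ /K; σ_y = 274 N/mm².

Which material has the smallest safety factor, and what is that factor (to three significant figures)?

In consistent units (E in GPa, α in ×10⁻⁶/K, σ_y in MPa):
  candidate D: E = 121.0, α = 16.5, σ_y = 113.8 → σ = 242 MPa, n = 0.471
  candidate U: E = 351.0, α = 7.59, σ_y = 394.4 → σ = 322 MPa, n = 1.22
  candidate B: E = 328.4, α = 5.06, σ_y = 528.8 → σ = 201 MPa, n = 2.63
  candidate X: E = 101.6, α = 8.83, σ_y = 274.0 → σ = 109 MPa, n = 2.52
Smallest n: candidate D with n = 0.471.

candidate D, n = 0.471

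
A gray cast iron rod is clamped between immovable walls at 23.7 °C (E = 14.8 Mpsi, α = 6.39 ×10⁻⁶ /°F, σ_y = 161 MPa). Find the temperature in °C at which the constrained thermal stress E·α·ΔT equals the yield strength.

161 °C

E = 14.8 Mpsi = 102.0 GPa.
α = 6.39×10⁻⁶/°F × 9/5 = 11.5×10⁻⁶/K.
E·α·ΔT = 161.0 MPa ⇒ ΔT = 161.0 / (102.0×10³ × 11.5×10⁻⁶) = 137.2 K.
T = 23.7 + 137.2 = 160.9 °C.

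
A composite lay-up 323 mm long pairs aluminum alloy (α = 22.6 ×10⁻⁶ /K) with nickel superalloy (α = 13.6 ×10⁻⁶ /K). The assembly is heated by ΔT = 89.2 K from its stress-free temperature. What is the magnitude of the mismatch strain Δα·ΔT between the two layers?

8.03×10⁻⁴

Δα = |22.6 − 13.6|×10⁻⁶/K = 9.00×10⁻⁶/K.
Mismatch strain = Δα·ΔT = 9.00×10⁻⁶ × 89.2 = 8.03×10⁻⁴.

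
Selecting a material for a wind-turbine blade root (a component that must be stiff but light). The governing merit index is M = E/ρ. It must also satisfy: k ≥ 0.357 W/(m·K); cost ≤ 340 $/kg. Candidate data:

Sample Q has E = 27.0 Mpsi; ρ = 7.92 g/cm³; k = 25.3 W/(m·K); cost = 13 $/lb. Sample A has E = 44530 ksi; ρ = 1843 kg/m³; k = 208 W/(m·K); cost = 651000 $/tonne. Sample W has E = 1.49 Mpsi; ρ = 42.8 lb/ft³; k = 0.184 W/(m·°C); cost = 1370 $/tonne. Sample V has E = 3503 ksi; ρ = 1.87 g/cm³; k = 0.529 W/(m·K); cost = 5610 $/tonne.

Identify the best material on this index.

sample Q

Screen on constraints: k ≥ 0.357 W/(m·K); cost ≤ 340 $/kg. Survivors: sample Q, sample V.
After converting to SI:
  sample Q: E = 186.2 GPa, ρ = 7920 kg/m³
  sample V: E = 24.15 GPa, ρ = 1870 kg/m³
  sample Q: M = 23.5 MN·m/kg
  sample V: M = 12.9 MN·m/kg
The maximum is for sample Q.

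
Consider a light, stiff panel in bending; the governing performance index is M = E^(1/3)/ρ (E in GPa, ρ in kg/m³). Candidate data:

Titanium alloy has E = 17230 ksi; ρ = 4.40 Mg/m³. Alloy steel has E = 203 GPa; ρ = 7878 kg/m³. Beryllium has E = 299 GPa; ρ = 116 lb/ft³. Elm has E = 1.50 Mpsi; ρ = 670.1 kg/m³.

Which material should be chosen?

After converting to SI:
  titanium alloy: E = 118.8 GPa, ρ = 4400 kg/m³
  alloy steel: E = 203.0 GPa, ρ = 7878 kg/m³
  beryllium: E = 299.0 GPa, ρ = 1858 kg/m³
  elm: E = 10.34 GPa, ρ = 670.1 kg/m³
  beryllium: M = 3.60×10⁻³
  elm: M = 3.25×10⁻³
  titanium alloy: M = 1.12×10⁻³
  alloy steel: M = 0.746×10⁻³
Highest index: beryllium.

beryllium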